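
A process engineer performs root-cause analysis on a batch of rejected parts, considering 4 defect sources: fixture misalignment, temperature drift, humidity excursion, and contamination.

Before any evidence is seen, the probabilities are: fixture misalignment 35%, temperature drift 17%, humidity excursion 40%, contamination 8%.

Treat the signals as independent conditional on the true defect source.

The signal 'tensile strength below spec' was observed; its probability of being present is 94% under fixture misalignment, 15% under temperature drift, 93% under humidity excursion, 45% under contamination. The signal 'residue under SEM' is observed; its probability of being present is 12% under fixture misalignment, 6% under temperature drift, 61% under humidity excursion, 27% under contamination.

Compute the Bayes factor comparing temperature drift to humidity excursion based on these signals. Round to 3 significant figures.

0.0159

Take the product of per-signal likelihoods under each hypothesis, then divide.
  temperature drift: 0.15 × 0.06 = 0.009
  humidity excursion: 0.93 × 0.61 = 0.5673
Bayes factor = 0.009 / 0.5673 ≈ 0.0159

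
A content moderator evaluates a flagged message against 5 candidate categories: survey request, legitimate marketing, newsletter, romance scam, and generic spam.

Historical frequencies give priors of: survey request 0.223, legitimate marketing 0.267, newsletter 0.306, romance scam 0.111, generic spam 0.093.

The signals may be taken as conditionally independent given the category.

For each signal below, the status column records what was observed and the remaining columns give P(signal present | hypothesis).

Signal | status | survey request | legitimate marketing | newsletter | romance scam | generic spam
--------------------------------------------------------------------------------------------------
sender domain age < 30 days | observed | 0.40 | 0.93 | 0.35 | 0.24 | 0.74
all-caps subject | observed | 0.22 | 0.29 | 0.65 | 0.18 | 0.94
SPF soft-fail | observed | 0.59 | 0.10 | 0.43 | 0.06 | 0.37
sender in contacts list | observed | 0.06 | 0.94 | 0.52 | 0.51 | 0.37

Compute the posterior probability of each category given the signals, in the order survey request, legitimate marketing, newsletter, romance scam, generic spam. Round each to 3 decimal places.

0.022, 0.211, 0.486, 0.005, 0.276

For each hypothesis, the unnormalized posterior weight is prior × product of the signal likelihoods:
  survey request: 0.223 × 0.40 × 0.22 × 0.59 × 0.06 = 0.00069469
  legitimate marketing: 0.267 × 0.93 × 0.29 × 0.10 × 0.94 = 0.0067689
  newsletter: 0.306 × 0.35 × 0.65 × 0.43 × 0.52 = 0.015566
  romance scam: 0.111 × 0.24 × 0.18 × 0.06 × 0.51 = 0.00014673
  generic spam: 0.093 × 0.74 × 0.94 × 0.37 × 0.37 = 0.0088562
Normalizing constant Z = 0.00069469 + 0.0067689 + 0.015566 + 0.00014673 + 0.0088562 = 0.032032.
P(survey request | evidence) = 0.00069469 / 0.032032 ≈ 0.022
P(legitimate marketing | evidence) = 0.0067689 / 0.032032 ≈ 0.211
P(newsletter | evidence) = 0.015566 / 0.032032 ≈ 0.486
P(romance scam | evidence) = 0.00014673 / 0.032032 ≈ 0.005
P(generic spam | evidence) = 0.0088562 / 0.032032 ≈ 0.276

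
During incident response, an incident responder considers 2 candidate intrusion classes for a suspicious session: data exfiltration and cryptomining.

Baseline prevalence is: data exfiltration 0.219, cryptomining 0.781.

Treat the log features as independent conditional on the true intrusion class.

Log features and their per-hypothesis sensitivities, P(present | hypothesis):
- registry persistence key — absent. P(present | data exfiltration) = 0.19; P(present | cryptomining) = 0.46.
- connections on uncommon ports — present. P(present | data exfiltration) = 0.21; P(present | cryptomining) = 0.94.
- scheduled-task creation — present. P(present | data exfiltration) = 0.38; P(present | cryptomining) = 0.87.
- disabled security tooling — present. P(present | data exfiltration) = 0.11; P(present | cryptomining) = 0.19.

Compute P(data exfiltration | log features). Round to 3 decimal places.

0.023

For each hypothesis, the unnormalized posterior weight is prior × product of the log feature likelihoods (using 1 − P(present | H) for each absent log feature):
  data exfiltration: 0.219 × (1 − 0.19) × 0.21 × 0.38 × 0.11 = 0.0015571
  cryptomining: 0.781 × (1 − 0.46) × 0.94 × 0.87 × 0.19 = 0.065531
Normalizing constant Z = 0.0015571 + 0.065531 = 0.067088.
P(data exfiltration | evidence) = 0.0015571 / 0.067088 ≈ 0.023.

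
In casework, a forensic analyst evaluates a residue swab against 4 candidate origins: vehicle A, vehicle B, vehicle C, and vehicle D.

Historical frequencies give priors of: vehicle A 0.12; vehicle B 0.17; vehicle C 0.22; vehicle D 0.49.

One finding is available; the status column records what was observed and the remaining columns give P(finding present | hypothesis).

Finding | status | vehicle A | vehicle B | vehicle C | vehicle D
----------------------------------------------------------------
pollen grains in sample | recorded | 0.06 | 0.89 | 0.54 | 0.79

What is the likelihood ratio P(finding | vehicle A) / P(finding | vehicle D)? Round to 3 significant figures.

Likelihood of this finding under each hypothesis:
  vehicle A: 0.06
  vehicle D: 0.79
Bayes factor = 0.06 / 0.79 ≈ 0.0759

0.0759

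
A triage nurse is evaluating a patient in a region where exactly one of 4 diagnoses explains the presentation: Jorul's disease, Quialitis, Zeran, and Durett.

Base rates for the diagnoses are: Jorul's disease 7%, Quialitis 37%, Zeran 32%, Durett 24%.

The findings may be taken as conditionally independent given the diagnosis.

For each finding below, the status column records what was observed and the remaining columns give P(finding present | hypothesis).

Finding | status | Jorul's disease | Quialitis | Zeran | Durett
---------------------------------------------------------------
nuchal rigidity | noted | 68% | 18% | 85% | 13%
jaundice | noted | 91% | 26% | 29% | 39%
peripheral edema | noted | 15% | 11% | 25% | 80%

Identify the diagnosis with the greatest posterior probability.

Zeran

By Bayes' rule with conditional independence, the unnormalized weight for each hypothesis is prior × ∏ likelihoods:
  Jorul's disease: 0.07 × 0.68 × 0.91 × 0.15 = 0.0064974
  Quialitis: 0.37 × 0.18 × 0.26 × 0.11 = 0.0019048
  Zeran: 0.32 × 0.85 × 0.29 × 0.25 = 0.01972
  Durett: 0.24 × 0.13 × 0.39 × 0.80 = 0.0097344
Normalizing constant Z = 0.0064974 + 0.0019048 + 0.01972 + 0.0097344 = 0.037857.
P(Jorul's disease | evidence) ≈ 0.0064974 / 0.037857 ≈ 0.172
P(Quialitis | evidence) ≈ 0.0019048 / 0.037857 ≈ 0.050
P(Zeran | evidence) ≈ 0.01972 / 0.037857 ≈ 0.521
P(Durett | evidence) ≈ 0.0097344 / 0.037857 ≈ 0.257
The largest is 0.521, so Zeran is most probable.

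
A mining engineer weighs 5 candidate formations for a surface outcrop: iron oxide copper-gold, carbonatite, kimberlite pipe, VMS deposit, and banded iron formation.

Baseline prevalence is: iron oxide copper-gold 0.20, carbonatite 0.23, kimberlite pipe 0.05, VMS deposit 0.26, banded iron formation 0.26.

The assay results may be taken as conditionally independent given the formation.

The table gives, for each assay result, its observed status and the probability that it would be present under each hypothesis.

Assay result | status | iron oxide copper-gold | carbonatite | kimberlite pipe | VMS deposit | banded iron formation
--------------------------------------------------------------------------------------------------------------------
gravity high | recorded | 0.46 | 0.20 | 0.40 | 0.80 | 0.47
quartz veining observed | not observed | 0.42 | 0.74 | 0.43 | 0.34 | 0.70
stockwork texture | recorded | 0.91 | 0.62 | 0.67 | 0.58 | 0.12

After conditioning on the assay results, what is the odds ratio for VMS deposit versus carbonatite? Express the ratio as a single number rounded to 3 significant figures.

The normalizing constant cancels in an odds ratio, so compute prior × likelihood for the two hypotheses only (using 1 − P(present | H) for each absent assay result):
  VMS deposit: 0.26 × 0.80 × (1 − 0.34) × 0.58 = 0.079622
  carbonatite: 0.23 × 0.20 × (1 − 0.74) × 0.62 = 0.0074152
Odds(VMS deposit : carbonatite) = 0.079622 / 0.0074152 ≈ 10.7.

10.7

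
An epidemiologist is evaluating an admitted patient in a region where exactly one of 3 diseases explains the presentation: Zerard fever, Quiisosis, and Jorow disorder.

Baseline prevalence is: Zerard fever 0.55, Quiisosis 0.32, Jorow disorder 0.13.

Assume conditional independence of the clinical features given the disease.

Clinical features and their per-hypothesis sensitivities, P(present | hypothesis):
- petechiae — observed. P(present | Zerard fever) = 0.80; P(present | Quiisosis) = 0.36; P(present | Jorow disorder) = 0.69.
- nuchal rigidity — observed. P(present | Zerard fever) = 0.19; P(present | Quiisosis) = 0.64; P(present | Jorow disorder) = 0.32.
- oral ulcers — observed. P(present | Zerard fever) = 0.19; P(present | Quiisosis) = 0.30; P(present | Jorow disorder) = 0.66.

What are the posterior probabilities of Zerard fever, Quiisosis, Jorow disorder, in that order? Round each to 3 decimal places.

0.279, 0.388, 0.333

For each hypothesis, the unnormalized posterior weight is prior × product of the clinical feature likelihoods:
  Zerard fever: 0.55 × 0.80 × 0.19 × 0.19 = 0.015884
  Quiisosis: 0.32 × 0.36 × 0.64 × 0.30 = 0.022118
  Jorow disorder: 0.13 × 0.69 × 0.32 × 0.66 = 0.018945
Marginal likelihood of the evidence = 0.056947.
P(Zerard fever | evidence) = 0.015884 / 0.056947 ≈ 0.279
P(Quiisosis | evidence) = 0.022118 / 0.056947 ≈ 0.388
P(Jorow disorder | evidence) = 0.018945 / 0.056947 ≈ 0.333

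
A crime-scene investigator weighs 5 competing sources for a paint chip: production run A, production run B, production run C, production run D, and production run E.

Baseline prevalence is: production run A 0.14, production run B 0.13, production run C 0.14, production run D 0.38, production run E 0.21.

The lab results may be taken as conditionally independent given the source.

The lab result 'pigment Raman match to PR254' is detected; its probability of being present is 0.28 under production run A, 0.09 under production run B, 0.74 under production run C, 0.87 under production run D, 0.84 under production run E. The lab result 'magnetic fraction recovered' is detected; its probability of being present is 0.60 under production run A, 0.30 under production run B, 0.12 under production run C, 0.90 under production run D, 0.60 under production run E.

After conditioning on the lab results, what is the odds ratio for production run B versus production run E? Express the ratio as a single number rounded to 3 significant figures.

Posterior odds equal prior odds times the likelihood ratio; only the two competing hypotheses matter.
  production run B: 0.13 × 0.09 × 0.30 = 0.00351
  production run E: 0.21 × 0.84 × 0.60 = 0.10584
Posterior odds = 0.00351 / 0.10584 ≈ 0.0332.

0.0332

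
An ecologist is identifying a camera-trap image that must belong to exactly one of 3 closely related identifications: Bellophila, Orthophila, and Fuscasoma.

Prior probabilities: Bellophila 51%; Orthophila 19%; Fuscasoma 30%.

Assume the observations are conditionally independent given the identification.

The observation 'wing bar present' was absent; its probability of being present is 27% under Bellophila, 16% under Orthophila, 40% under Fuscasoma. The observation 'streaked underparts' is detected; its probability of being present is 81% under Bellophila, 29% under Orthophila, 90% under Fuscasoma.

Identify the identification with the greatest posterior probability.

Multiply each prior by the joint likelihood of the evidence pattern (using 1 − P(present | H) for each absent observation):
  Bellophila: 0.51 × (1 − 0.27) × 0.81 = 0.30156
  Orthophila: 0.19 × (1 − 0.16) × 0.29 = 0.046284
  Fuscasoma: 0.30 × (1 − 0.40) × 0.90 = 0.162
Normalizing constant Z = 0.30156 + 0.046284 + 0.162 = 0.50985.
P(Bellophila | evidence) ≈ 0.30156 / 0.50985 ≈ 0.591
P(Orthophila | evidence) ≈ 0.046284 / 0.50985 ≈ 0.091
P(Fuscasoma | evidence) ≈ 0.162 / 0.50985 ≈ 0.318
The largest is 0.591, so Bellophila is most probable.

Bellophila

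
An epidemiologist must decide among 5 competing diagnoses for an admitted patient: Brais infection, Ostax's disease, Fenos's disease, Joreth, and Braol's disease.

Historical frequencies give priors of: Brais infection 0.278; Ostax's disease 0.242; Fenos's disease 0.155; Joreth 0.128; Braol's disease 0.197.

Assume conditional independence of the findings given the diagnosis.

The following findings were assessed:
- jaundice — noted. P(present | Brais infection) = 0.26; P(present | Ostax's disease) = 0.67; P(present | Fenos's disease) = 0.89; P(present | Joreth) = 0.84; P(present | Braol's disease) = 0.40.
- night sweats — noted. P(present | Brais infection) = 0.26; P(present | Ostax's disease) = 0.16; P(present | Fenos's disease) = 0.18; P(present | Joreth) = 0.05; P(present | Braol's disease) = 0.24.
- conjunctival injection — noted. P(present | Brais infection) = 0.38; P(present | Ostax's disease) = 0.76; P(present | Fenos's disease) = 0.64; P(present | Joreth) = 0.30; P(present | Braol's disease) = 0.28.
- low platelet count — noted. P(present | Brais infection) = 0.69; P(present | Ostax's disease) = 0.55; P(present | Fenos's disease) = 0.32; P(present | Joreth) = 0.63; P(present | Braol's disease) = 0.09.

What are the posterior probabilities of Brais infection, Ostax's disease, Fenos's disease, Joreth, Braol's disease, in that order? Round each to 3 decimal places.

For each hypothesis, the unnormalized posterior weight is prior × product of the finding likelihoods:
  Brais infection: 0.278 × 0.26 × 0.26 × 0.38 × 0.69 = 0.0049275
  Ostax's disease: 0.242 × 0.67 × 0.16 × 0.76 × 0.55 = 0.010844
  Fenos's disease: 0.155 × 0.89 × 0.18 × 0.64 × 0.32 = 0.0050854
  Joreth: 0.128 × 0.84 × 0.05 × 0.30 × 0.63 = 0.0010161
  Braol's disease: 0.197 × 0.40 × 0.24 × 0.28 × 0.09 = 0.00047658
Marginal likelihood of the evidence = 0.022349.
P(Brais infection | evidence) = 0.0049275 / 0.022349 ≈ 0.220
P(Ostax's disease | evidence) = 0.010844 / 0.022349 ≈ 0.485
P(Fenos's disease | evidence) = 0.0050854 / 0.022349 ≈ 0.228
P(Joreth | evidence) = 0.0010161 / 0.022349 ≈ 0.045
P(Braol's disease | evidence) = 0.00047658 / 0.022349 ≈ 0.021

0.220, 0.485, 0.228, 0.045, 0.021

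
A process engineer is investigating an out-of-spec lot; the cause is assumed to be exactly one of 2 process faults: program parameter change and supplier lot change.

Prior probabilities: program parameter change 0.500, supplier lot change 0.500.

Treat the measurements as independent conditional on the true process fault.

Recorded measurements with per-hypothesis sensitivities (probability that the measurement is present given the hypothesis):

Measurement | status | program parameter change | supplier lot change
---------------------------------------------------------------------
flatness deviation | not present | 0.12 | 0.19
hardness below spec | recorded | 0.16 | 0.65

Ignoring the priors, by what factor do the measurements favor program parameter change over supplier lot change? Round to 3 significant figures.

0.267

Joint likelihood of the measurement pattern under each hypothesis (using 1 − P(present | H) for each absent measurement):
  program parameter change: (1 − 0.12) × 0.16 = 0.1408
  supplier lot change: (1 − 0.19) × 0.65 = 0.5265
Bayes factor = 0.1408 / 0.5265 ≈ 0.267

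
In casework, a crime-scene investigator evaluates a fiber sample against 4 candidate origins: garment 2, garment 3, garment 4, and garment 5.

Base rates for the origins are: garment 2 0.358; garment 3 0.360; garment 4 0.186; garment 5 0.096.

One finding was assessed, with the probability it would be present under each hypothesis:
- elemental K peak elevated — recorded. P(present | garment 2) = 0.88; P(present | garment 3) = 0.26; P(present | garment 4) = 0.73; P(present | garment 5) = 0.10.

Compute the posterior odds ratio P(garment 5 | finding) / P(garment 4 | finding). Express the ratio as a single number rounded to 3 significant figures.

Posterior odds equal prior odds times the likelihood ratio; only the two competing hypotheses matter.
  garment 5: 0.096 × 0.10 = 0.0096
  garment 4: 0.186 × 0.73 = 0.13578
Posterior odds = 0.0096 / 0.13578 ≈ 0.0707.

0.0707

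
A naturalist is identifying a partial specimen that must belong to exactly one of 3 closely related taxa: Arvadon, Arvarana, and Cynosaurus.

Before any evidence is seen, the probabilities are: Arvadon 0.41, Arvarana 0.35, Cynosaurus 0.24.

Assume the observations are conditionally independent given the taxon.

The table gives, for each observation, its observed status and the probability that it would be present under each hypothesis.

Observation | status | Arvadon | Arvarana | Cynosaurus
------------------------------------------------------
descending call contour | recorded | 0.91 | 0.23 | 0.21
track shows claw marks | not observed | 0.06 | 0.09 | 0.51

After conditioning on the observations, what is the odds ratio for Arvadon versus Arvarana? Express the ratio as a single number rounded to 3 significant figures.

Posterior odds equal prior odds times the likelihood ratio; only the two competing hypotheses matter (using 1 − P(present | H) for each absent observation).
  Arvadon: 0.41 × 0.91 × (1 − 0.06) = 0.35071
  Arvarana: 0.35 × 0.23 × (1 − 0.09) = 0.073255
Posterior odds = 0.35071 / 0.073255 ≈ 4.79.

4.79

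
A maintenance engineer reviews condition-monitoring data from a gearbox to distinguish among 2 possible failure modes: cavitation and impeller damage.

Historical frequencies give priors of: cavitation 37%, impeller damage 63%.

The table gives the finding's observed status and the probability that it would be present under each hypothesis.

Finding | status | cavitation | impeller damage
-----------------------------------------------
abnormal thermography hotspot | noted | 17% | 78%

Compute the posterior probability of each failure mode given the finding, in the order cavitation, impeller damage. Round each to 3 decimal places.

0.113, 0.887

Multiply each prior by the likelihood of the finding:
  cavitation: 0.37 × 0.17 = 0.0629
  impeller damage: 0.63 × 0.78 = 0.4914
Marginal likelihood of the evidence = 0.5543.
P(cavitation | evidence) = 0.0629 / 0.5543 ≈ 0.113
P(impeller damage | evidence) = 0.4914 / 0.5543 ≈ 0.887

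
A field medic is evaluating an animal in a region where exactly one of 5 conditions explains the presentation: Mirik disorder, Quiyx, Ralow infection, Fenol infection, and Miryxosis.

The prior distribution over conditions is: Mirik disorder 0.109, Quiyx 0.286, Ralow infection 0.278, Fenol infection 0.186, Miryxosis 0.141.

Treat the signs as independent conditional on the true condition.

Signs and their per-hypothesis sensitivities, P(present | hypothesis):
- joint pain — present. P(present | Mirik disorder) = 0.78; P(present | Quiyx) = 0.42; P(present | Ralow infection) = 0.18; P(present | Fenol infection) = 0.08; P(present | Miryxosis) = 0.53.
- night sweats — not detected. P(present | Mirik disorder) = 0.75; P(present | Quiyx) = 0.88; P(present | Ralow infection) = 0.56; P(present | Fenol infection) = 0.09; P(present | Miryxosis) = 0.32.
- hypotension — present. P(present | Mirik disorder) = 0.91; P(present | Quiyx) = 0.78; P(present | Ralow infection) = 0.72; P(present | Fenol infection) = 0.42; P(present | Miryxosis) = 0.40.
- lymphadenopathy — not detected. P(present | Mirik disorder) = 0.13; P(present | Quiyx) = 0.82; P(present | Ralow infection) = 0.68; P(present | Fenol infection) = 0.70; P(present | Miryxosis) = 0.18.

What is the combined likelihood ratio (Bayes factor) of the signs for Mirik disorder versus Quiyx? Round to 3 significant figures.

21.8

The Bayes factor is the ratio of the joint likelihoods of the sign pattern under the two hypotheses (using 1 − P(present | H) for each absent sign).
  Mirik disorder: 0.78 × (1 − 0.75) × 0.91 × (1 − 0.13) = 0.15438
  Quiyx: 0.42 × (1 − 0.88) × 0.78 × (1 − 0.82) = 0.0070762
Bayes factor = 0.15438 / 0.0070762 ≈ 21.8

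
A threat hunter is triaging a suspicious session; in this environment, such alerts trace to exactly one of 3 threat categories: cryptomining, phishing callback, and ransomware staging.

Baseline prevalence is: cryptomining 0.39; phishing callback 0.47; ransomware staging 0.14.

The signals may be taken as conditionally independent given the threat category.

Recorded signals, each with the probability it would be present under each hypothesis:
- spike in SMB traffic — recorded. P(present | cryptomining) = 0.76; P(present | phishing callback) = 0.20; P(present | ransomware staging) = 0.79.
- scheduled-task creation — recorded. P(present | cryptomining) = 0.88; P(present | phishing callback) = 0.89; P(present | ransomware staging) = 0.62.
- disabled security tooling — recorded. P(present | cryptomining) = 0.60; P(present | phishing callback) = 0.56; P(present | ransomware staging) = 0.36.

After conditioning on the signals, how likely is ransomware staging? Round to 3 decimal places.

0.108

Multiply each prior by the joint likelihood of the signal pattern:
  cryptomining: 0.39 × 0.76 × 0.88 × 0.60 = 0.1565
  phishing callback: 0.47 × 0.20 × 0.89 × 0.56 = 0.04685
  ransomware staging: 0.14 × 0.79 × 0.62 × 0.36 = 0.024686
Normalizing constant Z = 0.1565 + 0.04685 + 0.024686 = 0.22803.
P(ransomware staging | evidence) = 0.024686 / 0.22803 ≈ 0.108.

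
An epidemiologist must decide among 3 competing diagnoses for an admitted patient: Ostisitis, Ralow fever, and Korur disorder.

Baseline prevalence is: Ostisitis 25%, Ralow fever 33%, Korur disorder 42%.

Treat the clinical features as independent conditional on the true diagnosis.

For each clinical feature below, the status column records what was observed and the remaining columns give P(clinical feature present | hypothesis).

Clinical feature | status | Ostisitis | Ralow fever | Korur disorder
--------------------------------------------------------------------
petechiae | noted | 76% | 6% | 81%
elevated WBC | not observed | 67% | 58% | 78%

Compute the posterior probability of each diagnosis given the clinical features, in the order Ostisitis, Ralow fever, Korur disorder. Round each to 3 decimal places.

0.430, 0.057, 0.513

By Bayes' rule with conditional independence, the unnormalized weight for each hypothesis is prior × ∏ likelihoods (using 1 − P(present | H) for each absent clinical feature):
  Ostisitis: 0.25 × 0.76 × (1 − 0.67) = 0.0627
  Ralow fever: 0.33 × 0.06 × (1 − 0.58) = 0.008316
  Korur disorder: 0.42 × 0.81 × (1 − 0.78) = 0.074844
The unnormalized weights sum to 0.14586.
P(Ostisitis | evidence) = 0.0627 / 0.14586 ≈ 0.430
P(Ralow fever | evidence) = 0.008316 / 0.14586 ≈ 0.057
P(Korur disorder | evidence) = 0.074844 / 0.14586 ≈ 0.513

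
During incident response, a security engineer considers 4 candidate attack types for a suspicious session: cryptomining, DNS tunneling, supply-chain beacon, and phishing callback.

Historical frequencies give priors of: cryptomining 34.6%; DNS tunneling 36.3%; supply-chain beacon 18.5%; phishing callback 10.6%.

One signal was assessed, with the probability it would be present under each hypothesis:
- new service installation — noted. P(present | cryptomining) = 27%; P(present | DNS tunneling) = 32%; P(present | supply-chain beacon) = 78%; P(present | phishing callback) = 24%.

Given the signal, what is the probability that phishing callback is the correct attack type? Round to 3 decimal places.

By Bayes' rule, the unnormalized weight for each hypothesis is prior × likelihood:
  cryptomining: 0.346 × 0.27 = 0.09342
  DNS tunneling: 0.363 × 0.32 = 0.11616
  supply-chain beacon: 0.185 × 0.78 = 0.1443
  phishing callback: 0.106 × 0.24 = 0.02544
Marginal likelihood of the evidence = 0.37932.
P(phishing callback | evidence) = 0.02544 / 0.37932 ≈ 0.067.

0.067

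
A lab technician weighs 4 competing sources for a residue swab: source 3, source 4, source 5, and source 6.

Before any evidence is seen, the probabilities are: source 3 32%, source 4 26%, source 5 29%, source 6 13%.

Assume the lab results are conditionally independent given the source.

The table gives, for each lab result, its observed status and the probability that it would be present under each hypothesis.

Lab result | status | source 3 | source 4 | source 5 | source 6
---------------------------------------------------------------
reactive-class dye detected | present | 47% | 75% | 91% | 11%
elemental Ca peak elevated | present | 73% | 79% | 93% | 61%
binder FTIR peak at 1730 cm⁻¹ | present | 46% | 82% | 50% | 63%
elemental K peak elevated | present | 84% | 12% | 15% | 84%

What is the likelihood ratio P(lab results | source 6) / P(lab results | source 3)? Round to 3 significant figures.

0.268

Joint likelihood of the lab result pattern under each hypothesis:
  source 6: 0.11 × 0.61 × 0.63 × 0.84 = 0.035509
  source 3: 0.47 × 0.73 × 0.46 × 0.84 = 0.13257
Bayes factor = 0.035509 / 0.13257 ≈ 0.268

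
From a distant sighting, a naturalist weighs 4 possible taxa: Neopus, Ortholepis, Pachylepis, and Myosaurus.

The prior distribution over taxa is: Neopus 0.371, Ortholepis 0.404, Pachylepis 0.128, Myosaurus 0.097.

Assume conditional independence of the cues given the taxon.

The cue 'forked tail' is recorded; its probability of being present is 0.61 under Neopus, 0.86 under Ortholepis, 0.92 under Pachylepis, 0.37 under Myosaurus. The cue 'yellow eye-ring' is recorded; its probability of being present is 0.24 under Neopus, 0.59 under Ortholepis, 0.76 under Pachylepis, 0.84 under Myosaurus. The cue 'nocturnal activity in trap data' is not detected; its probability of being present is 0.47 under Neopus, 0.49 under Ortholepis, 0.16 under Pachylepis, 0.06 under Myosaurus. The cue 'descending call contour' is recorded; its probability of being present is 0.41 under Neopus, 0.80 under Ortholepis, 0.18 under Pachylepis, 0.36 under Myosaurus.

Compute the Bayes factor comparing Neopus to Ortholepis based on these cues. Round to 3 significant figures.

0.154

Joint likelihood of the cue pattern under each hypothesis (using 1 − P(present | H) for each absent cue):
  Neopus: 0.61 × 0.24 × (1 − 0.47) × 0.41 = 0.031813
  Ortholepis: 0.86 × 0.59 × (1 − 0.49) × 0.80 = 0.20702
Bayes factor = 0.031813 / 0.20702 ≈ 0.154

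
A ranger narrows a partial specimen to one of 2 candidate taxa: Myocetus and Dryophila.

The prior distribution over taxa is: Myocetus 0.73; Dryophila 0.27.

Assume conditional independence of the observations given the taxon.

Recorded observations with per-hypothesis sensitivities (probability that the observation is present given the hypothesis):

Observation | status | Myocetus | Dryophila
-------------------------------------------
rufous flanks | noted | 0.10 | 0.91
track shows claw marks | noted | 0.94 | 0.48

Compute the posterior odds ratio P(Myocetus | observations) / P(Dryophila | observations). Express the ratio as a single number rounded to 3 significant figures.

Unnormalized posterior weight (prior times the observation likelihoods) for each of the two hypotheses:
  Myocetus: 0.73 × 0.10 × 0.94 = 0.06862
  Dryophila: 0.27 × 0.91 × 0.48 = 0.11794
Odds(Myocetus : Dryophila) = 0.06862 / 0.11794 ≈ 0.582.

0.582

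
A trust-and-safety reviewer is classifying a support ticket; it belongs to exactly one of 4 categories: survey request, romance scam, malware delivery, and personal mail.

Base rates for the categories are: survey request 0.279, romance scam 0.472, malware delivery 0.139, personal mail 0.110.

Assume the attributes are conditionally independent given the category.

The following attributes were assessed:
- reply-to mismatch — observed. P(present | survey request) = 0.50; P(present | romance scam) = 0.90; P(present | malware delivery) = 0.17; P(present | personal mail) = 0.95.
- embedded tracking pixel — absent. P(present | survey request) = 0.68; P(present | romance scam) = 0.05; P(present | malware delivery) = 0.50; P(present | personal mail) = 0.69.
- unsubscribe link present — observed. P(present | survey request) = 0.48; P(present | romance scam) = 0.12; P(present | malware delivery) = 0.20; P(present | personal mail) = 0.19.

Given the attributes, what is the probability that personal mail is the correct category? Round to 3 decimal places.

0.079

By Bayes' rule with conditional independence, the unnormalized weight for each hypothesis is prior × ∏ likelihoods (using 1 − P(present | H) for each absent attribute):
  survey request: 0.279 × 0.50 × (1 − 0.68) × 0.48 = 0.021427
  romance scam: 0.472 × 0.90 × (1 − 0.05) × 0.12 = 0.048427
  malware delivery: 0.139 × 0.17 × (1 − 0.50) × 0.20 = 0.002363
  personal mail: 0.110 × 0.95 × (1 − 0.69) × 0.19 = 0.0061551
Marginal likelihood of the evidence = 0.078372.
P(personal mail | evidence) = 0.0061551 / 0.078372 ≈ 0.079.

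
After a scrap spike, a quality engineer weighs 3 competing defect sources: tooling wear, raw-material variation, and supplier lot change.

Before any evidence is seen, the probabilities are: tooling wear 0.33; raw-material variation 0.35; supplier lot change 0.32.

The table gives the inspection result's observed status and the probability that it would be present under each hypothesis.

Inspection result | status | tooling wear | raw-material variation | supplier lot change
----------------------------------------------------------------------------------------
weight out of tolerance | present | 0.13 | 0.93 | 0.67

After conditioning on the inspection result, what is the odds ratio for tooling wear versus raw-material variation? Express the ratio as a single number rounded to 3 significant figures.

The normalizing constant cancels in an odds ratio, so compute prior × likelihood for the two hypotheses only:
  tooling wear: 0.33 × 0.13 = 0.0429
  raw-material variation: 0.35 × 0.93 = 0.3255
Odds(tooling wear : raw-material variation) = 0.0429 / 0.3255 ≈ 0.132.

0.132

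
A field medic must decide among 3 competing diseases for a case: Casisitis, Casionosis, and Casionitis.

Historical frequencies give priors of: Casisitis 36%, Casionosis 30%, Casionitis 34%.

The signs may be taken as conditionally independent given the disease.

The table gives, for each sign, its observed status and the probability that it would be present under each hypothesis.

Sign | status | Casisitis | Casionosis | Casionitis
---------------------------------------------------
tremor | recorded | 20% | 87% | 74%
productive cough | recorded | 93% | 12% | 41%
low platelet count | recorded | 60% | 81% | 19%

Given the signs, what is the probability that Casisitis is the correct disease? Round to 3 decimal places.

0.472

Multiply each prior by the joint likelihood of the sign pattern:
  Casisitis: 0.36 × 0.20 × 0.93 × 0.60 = 0.040176
  Casionosis: 0.30 × 0.87 × 0.12 × 0.81 = 0.025369
  Casionitis: 0.34 × 0.74 × 0.41 × 0.19 = 0.0196
Marginal likelihood of the evidence = 0.085145.
P(Casisitis | evidence) = 0.040176 / 0.085145 ≈ 0.472.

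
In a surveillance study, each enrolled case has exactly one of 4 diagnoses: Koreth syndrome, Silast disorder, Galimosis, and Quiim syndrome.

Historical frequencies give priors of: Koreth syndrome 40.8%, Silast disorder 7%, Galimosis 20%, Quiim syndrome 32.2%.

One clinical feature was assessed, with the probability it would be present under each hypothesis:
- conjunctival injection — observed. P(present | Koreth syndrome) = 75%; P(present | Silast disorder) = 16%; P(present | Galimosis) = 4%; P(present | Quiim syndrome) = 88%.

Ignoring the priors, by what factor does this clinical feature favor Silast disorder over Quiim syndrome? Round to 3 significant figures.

0.182

The Bayes factor is the ratio of the two likelihoods.
  Silast disorder: 0.16
  Quiim syndrome: 0.88
Bayes factor = 0.16 / 0.88 ≈ 0.182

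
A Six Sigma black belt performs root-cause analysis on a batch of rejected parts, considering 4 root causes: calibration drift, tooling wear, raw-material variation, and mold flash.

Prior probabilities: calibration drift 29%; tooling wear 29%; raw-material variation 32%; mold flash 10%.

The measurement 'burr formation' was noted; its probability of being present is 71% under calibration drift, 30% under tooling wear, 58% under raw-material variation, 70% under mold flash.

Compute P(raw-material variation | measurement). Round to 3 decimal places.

0.338

For each hypothesis, the unnormalized posterior weight is prior × likelihood:
  calibration drift: 0.29 × 0.71 = 0.2059
  tooling wear: 0.29 × 0.30 = 0.087
  raw-material variation: 0.32 × 0.58 = 0.1856
  mold flash: 0.10 × 0.70 = 0.07
Normalizing constant Z = 0.2059 + 0.087 + 0.1856 + 0.07 = 0.5485.
P(raw-material variation | evidence) = 0.1856 / 0.5485 ≈ 0.338.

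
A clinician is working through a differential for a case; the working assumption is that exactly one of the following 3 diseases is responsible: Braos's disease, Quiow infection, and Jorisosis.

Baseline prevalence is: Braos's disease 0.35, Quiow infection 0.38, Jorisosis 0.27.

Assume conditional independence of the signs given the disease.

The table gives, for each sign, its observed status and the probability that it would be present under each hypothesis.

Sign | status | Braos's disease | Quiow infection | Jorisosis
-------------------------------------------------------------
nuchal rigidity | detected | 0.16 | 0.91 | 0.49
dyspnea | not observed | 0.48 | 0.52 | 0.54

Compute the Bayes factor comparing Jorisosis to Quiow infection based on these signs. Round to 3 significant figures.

0.516

Joint likelihood of the sign pattern under each hypothesis (using 1 − P(present | H) for each absent sign):
  Jorisosis: 0.49 × (1 − 0.54) = 0.2254
  Quiow infection: 0.91 × (1 − 0.52) = 0.4368
Bayes factor = 0.2254 / 0.4368 ≈ 0.516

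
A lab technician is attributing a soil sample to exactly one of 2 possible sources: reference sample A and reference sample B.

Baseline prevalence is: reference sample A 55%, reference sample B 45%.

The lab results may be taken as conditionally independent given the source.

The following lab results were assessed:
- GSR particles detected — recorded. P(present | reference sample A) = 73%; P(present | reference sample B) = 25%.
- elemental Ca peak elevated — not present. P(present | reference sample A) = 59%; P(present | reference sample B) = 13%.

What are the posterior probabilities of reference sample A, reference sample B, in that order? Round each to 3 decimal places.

For each hypothesis, the unnormalized posterior weight is prior × product of the lab result likelihoods (using 1 − P(present | H) for each absent lab result):
  reference sample A: 0.55 × 0.73 × (1 − 0.59) = 0.16462
  reference sample B: 0.45 × 0.25 × (1 − 0.13) = 0.097875
Normalizing constant Z = 0.16462 + 0.097875 = 0.26249.
P(reference sample A | evidence) = 0.16462 / 0.26249 ≈ 0.627
P(reference sample B | evidence) = 0.097875 / 0.26249 ≈ 0.373

0.627, 0.373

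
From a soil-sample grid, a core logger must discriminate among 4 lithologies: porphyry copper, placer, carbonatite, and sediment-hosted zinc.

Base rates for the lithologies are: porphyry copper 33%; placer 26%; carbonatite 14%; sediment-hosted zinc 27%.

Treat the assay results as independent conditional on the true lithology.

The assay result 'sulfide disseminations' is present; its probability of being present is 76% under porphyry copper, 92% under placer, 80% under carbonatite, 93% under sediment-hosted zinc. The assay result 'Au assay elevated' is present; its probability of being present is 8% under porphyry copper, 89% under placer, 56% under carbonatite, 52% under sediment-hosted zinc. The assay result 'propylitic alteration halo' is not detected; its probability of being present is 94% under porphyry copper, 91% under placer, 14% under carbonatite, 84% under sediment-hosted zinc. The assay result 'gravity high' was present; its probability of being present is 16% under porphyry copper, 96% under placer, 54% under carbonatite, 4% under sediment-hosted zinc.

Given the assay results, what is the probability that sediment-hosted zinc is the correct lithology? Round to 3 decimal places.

0.017

By Bayes' rule with conditional independence, the unnormalized weight for each hypothesis is prior × ∏ likelihoods (using 1 − P(present | H) for each absent assay result):
  porphyry copper: 0.33 × 0.76 × 0.08 × (1 − 0.94) × 0.16 = 0.00019261
  placer: 0.26 × 0.92 × 0.89 × (1 − 0.91) × 0.96 = 0.018394
  carbonatite: 0.14 × 0.80 × 0.56 × (1 − 0.14) × 0.54 = 0.029127
  sediment-hosted zinc: 0.27 × 0.93 × 0.52 × (1 − 0.84) × 0.04 = 0.00083566
Marginal likelihood of the evidence = 0.048549.
P(sediment-hosted zinc | evidence) = 0.00083566 / 0.048549 ≈ 0.017.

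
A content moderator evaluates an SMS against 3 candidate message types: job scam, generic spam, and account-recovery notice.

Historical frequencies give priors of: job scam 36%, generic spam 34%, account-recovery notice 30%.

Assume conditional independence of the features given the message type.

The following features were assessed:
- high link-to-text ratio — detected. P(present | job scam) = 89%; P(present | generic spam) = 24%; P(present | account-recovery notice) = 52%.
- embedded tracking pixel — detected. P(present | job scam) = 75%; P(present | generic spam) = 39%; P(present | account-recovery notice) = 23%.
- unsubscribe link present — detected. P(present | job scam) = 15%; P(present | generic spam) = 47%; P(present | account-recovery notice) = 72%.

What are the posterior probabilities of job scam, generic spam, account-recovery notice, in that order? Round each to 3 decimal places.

0.469, 0.195, 0.336

Multiply each prior by the joint likelihood of the feature pattern:
  job scam: 0.36 × 0.89 × 0.75 × 0.15 = 0.036045
  generic spam: 0.34 × 0.24 × 0.39 × 0.47 = 0.014957
  account-recovery notice: 0.30 × 0.52 × 0.23 × 0.72 = 0.025834
Normalizing constant Z = 0.036045 + 0.014957 + 0.025834 = 0.076836.
P(job scam | evidence) = 0.036045 / 0.076836 ≈ 0.469
P(generic spam | evidence) = 0.014957 / 0.076836 ≈ 0.195
P(account-recovery notice | evidence) = 0.025834 / 0.076836 ≈ 0.336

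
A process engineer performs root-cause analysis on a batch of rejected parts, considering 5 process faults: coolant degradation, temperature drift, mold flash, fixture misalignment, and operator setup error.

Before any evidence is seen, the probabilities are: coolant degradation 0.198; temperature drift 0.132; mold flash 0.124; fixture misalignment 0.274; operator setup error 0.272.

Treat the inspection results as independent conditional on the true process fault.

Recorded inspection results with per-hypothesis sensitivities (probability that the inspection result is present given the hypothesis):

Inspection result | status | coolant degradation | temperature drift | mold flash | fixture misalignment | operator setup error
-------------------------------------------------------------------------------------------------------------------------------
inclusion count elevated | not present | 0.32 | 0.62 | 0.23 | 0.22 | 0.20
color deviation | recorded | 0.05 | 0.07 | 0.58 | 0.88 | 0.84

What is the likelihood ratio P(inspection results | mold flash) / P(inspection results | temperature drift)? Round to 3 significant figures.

16.8

Joint likelihood of the inspection result pattern under each hypothesis (using 1 − P(present | H) for each absent inspection result):
  mold flash: (1 − 0.23) × 0.58 = 0.4466
  temperature drift: (1 − 0.62) × 0.07 = 0.0266
Bayes factor = 0.4466 / 0.0266 ≈ 16.8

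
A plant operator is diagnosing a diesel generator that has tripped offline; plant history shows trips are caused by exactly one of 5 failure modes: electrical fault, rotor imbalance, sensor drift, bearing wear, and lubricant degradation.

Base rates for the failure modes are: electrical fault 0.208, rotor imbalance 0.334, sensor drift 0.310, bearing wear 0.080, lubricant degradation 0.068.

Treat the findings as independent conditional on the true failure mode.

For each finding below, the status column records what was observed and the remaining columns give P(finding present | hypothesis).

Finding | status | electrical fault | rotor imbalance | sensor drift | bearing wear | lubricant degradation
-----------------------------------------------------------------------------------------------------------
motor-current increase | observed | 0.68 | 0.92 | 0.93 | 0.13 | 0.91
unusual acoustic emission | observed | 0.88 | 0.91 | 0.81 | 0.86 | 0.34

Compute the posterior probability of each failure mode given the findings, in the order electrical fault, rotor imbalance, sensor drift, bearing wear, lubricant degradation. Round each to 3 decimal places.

0.186, 0.419, 0.350, 0.013, 0.032

For each hypothesis, the unnormalized posterior weight is prior × product of the finding likelihoods:
  electrical fault: 0.208 × 0.68 × 0.88 = 0.12447
  rotor imbalance: 0.334 × 0.92 × 0.91 = 0.27962
  sensor drift: 0.310 × 0.93 × 0.81 = 0.23352
  bearing wear: 0.080 × 0.13 × 0.86 = 0.008944
  lubricant degradation: 0.068 × 0.91 × 0.34 = 0.021039
The unnormalized weights sum to 0.6676.
P(electrical fault | evidence) = 0.12447 / 0.6676 ≈ 0.186
P(rotor imbalance | evidence) = 0.27962 / 0.6676 ≈ 0.419
P(sensor drift | evidence) = 0.23352 / 0.6676 ≈ 0.350
P(bearing wear | evidence) = 0.008944 / 0.6676 ≈ 0.013
P(lubricant degradation | evidence) = 0.021039 / 0.6676 ≈ 0.032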